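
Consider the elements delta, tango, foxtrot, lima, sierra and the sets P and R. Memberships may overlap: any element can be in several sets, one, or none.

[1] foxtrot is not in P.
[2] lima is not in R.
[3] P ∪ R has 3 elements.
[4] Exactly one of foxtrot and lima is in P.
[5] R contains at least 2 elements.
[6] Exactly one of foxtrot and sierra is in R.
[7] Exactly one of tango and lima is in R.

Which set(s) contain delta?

delta: none

From (1): foxtrot ∉ P.
From (2): lima ∉ R.
(4) (exactly one): lima ∈ P.
(7) (exactly one): tango ∈ R.
Suppose delta ∈ P: no assignment then satisfies all the clues, so delta ∉ P.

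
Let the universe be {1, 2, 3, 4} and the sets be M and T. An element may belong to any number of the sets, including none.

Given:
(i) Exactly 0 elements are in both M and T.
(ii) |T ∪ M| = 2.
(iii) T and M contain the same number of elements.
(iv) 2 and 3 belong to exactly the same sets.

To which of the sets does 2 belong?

2: none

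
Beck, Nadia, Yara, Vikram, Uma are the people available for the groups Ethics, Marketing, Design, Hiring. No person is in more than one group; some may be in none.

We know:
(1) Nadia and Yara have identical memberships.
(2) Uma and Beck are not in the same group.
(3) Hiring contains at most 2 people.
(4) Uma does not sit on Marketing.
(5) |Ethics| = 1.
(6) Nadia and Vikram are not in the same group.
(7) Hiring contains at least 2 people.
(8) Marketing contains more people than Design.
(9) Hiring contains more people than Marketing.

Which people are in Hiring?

Hiring = {Nadia, Yara}

From (4): Uma ∉ Marketing.
Suppose Beck ∈ Hiring: no assignment then satisfies all the clues, so Beck ∉ Hiring.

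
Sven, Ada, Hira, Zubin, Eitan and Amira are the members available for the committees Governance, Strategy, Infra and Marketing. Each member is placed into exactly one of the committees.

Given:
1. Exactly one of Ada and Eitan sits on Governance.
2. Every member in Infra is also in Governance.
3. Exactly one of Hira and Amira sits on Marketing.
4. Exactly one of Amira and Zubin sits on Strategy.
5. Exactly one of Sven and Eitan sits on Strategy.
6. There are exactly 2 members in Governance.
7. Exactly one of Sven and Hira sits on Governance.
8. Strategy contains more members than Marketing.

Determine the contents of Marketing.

Marketing = {Amira}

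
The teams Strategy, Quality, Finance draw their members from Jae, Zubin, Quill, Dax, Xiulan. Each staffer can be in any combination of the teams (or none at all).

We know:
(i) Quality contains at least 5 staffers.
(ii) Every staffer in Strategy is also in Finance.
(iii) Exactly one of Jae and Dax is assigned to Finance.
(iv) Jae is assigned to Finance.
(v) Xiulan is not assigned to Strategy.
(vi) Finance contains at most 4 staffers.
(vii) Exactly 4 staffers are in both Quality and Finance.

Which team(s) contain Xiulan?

From (iv): Jae ∈ Finance.
From (v): Xiulan ∉ Strategy.
(i): only 5 candidates remain for Quality, so all are in.
(iii) (exactly one): Dax ∉ Finance.
(ii) contrapositive: Dax ∉ Strategy.
Suppose Xiulan ∉ Finance: no assignment then satisfies all the clues, so Xiulan ∈ Finance.

Xiulan: Finance, Quality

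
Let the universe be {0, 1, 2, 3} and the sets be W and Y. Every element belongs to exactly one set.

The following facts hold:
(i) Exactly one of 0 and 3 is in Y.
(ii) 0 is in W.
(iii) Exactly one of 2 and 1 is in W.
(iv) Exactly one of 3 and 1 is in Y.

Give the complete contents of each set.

From (ii): 0 ∈ W.
(i) (exactly one): 3 ∈ Y.
(iv) (exactly one): 1 ∉ Y.
Only one set left: 1 ∈ W.
(iii) (exactly one): 2 ∉ W.
Only one set left: 2 ∈ Y.

W = {0, 1}; Y = {2, 3}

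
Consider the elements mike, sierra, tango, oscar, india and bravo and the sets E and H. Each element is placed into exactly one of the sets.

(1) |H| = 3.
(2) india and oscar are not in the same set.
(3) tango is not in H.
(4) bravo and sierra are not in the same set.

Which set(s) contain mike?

mike: H

From (3): tango ∉ H.
Only one set left: tango ∈ E.
Suppose mike ∈ E: no assignment then satisfies all the clues, so mike ∉ E.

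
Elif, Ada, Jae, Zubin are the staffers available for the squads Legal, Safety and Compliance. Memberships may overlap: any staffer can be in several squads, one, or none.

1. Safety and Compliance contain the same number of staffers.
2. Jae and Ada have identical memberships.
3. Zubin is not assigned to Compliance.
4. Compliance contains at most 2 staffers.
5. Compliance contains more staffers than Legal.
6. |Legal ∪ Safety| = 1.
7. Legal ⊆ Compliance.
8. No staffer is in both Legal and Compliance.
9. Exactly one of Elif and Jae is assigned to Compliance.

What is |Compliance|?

From (3): Zubin ∉ Compliance.
(7) contrapositive: Zubin ∉ Legal.
Suppose Elif ∈ Legal: no assignment then satisfies all the clues, so Elif ∉ Legal.

1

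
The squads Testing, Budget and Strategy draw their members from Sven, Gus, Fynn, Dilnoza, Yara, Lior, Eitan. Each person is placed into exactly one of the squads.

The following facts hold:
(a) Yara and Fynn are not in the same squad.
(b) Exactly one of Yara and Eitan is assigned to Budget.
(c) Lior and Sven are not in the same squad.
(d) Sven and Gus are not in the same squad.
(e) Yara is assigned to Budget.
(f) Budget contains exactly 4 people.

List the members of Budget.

Budget = {Dilnoza, Gus, Lior, Yara}

From (e): Yara ∈ Budget.
(a): Fynn ∉ Budget.
(b) (exactly one): Eitan ∉ Budget.
Suppose Sven ∈ Budget: no assignment then satisfies all the clues, so Sven ∉ Budget.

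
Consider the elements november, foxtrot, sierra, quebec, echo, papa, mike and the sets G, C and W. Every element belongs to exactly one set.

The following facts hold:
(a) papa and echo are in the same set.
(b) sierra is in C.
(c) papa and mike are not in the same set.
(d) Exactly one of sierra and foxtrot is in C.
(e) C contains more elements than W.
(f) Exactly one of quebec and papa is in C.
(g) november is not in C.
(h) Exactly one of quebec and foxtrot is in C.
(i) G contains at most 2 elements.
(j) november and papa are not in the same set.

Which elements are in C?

C = {mike, quebec, sierra}

From (b): sierra ∈ C.
From (g): november ∉ C.
(d) (exactly one): foxtrot ∉ C.
(h) (exactly one): quebec ∈ C.
(f) (exactly one): papa ∉ C.
(a): echo matches papa: echo ∉ C.
Suppose mike ∉ C: no assignment then satisfies all the clues, so mike ∈ C.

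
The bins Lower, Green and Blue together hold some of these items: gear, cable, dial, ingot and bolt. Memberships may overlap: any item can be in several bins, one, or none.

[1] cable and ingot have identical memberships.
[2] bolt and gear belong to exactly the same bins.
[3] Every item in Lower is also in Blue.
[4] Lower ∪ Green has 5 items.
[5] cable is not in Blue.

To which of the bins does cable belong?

From (5): cable ∉ Blue.
(1): ingot matches cable: ingot ∉ Blue.
(3) contrapositive: cable ∉ Lower.
(3) contrapositive: ingot ∉ Lower.
Suppose cable ∉ Green: no assignment then satisfies all the clues, so cable ∈ Green.

cable: Green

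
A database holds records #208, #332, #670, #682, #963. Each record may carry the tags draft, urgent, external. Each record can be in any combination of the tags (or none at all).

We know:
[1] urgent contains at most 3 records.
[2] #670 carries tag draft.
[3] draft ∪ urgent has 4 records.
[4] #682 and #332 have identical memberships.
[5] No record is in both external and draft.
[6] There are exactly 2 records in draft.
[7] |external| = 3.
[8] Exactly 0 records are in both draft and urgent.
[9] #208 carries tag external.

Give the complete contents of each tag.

draft = {#670, #963}; urgent = {#332, #682}; external = {#208, #332, #682}

From (2): #670 ∈ draft.
From (9): #208 ∈ external.
(5) (disjoint): #208 ∉ draft.
(5) (disjoint): #670 ∉ external.
Suppose #208 ∈ urgent: no assignment then satisfies all the clues, so #208 ∉ urgent.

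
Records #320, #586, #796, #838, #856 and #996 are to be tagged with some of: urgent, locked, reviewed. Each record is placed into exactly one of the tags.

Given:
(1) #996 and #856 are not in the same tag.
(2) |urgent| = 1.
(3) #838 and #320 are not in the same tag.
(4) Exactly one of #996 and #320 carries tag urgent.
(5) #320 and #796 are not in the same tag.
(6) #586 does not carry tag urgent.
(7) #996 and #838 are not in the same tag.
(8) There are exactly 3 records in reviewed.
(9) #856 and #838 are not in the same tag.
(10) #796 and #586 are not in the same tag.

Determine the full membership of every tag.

urgent = {#996}; locked = {#796, #838}; reviewed = {#320, #586, #856}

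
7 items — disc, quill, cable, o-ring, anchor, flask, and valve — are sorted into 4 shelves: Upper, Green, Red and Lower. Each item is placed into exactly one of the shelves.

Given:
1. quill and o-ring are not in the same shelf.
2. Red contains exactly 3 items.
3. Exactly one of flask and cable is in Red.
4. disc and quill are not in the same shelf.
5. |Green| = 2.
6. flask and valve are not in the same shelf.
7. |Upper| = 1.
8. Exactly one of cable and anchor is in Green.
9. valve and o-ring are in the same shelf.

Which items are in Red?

Red = {cable, o-ring, valve}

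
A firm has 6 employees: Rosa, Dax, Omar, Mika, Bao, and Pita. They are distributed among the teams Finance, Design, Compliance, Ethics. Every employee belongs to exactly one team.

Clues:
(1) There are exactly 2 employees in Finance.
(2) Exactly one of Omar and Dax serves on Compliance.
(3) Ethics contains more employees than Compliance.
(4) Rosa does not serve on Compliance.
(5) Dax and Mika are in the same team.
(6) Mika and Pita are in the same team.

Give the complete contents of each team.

Finance = {Bao, Rosa}; Design = {}; Compliance = {Omar}; Ethics = {Dax, Mika, Pita}

From (4): Rosa ∉ Compliance.
Suppose Rosa ∉ Finance: no assignment then satisfies all the clues, so Rosa ∈ Finance.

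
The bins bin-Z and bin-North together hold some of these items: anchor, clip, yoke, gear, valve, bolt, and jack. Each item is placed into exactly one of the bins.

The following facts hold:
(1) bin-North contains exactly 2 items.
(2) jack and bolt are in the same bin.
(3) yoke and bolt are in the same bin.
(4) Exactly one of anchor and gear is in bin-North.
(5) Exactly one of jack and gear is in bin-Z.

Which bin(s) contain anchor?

anchor: bin-Z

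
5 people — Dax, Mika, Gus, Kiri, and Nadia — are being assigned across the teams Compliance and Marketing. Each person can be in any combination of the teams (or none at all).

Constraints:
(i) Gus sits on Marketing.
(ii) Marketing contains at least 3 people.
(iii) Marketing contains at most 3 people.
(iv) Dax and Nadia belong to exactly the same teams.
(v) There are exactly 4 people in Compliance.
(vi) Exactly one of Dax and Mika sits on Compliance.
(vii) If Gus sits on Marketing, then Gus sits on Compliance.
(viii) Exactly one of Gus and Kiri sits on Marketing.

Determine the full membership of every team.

Compliance = {Dax, Gus, Kiri, Nadia}; Marketing = {Dax, Gus, Nadia}

From (i): Gus ∈ Marketing.
(vii): Gus ∈ Compliance.
(viii) (exactly one): Kiri ∉ Marketing.
Suppose Dax ∉ Compliance: no assignment then satisfies all the clues, so Dax ∈ Compliance.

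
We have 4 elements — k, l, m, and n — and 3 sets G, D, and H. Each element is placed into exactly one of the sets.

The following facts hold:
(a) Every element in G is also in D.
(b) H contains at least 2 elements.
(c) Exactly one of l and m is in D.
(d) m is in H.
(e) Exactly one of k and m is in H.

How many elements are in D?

2

From (d): m ∈ H.
(c) (exactly one): l ∈ D.
(e) (exactly one): k ∉ H.
(b): only 2 candidates remain for H, so all are in.
Suppose k ∈ G: no assignment then satisfies all the clues, so k ∉ G.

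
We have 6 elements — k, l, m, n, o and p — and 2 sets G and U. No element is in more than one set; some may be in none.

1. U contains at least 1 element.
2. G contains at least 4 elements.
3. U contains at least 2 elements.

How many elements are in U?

2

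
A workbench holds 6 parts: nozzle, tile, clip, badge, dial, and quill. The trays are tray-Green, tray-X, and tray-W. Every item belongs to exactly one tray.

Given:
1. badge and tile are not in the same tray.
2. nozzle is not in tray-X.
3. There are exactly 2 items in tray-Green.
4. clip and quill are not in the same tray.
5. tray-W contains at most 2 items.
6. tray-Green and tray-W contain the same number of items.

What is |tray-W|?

2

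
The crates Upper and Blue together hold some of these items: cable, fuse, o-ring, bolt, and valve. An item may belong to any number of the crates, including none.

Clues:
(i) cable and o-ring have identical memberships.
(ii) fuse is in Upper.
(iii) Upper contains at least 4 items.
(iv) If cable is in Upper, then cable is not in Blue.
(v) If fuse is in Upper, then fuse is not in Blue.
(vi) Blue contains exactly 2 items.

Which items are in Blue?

Blue = {bolt, valve}

From (ii): fuse ∈ Upper.
(v): fuse ∉ Blue.
Suppose cable ∈ Blue: no assignment then satisfies all the clues, so cable ∉ Blue.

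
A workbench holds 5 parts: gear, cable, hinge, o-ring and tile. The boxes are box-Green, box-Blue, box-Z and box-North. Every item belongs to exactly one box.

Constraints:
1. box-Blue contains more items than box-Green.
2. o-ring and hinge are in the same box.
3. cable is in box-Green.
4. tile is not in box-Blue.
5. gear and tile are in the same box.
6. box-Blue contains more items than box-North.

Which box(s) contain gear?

gear: box-Z

From (3): cable ∈ box-Green.
From (4): tile ∉ box-Blue.
(5): gear matches tile: gear ∉ box-Blue.
Suppose gear ∈ box-Green: no assignment then satisfies all the clues, so gear ∉ box-Green.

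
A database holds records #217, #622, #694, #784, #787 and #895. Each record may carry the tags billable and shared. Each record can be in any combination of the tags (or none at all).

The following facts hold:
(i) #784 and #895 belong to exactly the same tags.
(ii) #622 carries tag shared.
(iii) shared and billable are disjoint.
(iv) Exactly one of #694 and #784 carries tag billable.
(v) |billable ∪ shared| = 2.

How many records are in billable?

1

From (ii): #622 ∈ shared.
(iii) (disjoint): #622 ∉ billable.
Suppose #217 ∈ billable: no assignment then satisfies all the clues, so #217 ∉ billable.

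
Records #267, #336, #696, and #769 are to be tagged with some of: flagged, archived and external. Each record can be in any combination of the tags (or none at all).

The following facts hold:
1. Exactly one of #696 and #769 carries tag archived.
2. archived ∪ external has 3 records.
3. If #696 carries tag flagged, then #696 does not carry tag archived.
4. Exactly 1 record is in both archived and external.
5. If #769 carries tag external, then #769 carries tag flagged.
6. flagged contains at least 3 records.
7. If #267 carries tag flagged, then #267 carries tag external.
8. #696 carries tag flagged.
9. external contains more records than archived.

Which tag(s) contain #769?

#769: archived, external, flagged

From (8): #696 ∈ flagged.
(3): #696 ∉ archived.
(1) (exactly one): #769 ∈ archived.
Suppose #769 ∉ flagged: no assignment then satisfies all the clues, so #769 ∈ flagged.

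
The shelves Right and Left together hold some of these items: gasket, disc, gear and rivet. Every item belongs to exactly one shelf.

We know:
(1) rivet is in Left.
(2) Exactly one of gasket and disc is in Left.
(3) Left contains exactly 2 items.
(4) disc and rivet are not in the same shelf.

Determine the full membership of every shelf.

Right = {disc, gear}; Left = {gasket, rivet}

From (1): rivet ∈ Left.
(4): disc ∉ Left.
Only one shelf left: disc ∈ Right.
(2) (exactly one): gasket ∈ Left.
(3): Left already has 2, so the rest are out.
Only one shelf left: gear ∈ Right.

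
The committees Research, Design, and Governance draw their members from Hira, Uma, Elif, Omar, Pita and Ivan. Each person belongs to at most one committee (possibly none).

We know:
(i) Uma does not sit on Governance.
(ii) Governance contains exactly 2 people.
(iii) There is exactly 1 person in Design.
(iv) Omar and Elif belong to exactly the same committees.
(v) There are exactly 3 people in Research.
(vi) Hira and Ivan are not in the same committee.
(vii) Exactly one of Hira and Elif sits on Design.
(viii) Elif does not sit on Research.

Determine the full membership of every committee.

Research = {Ivan, Pita, Uma}; Design = {Hira}; Governance = {Elif, Omar}

From (i): Uma ∉ Governance.
From (viii): Elif ∉ Research.
(iv): Omar matches Elif: Omar ∉ Research.
Suppose Hira ∈ Research: no assignment then satisfies all the clues, so Hira ∉ Research.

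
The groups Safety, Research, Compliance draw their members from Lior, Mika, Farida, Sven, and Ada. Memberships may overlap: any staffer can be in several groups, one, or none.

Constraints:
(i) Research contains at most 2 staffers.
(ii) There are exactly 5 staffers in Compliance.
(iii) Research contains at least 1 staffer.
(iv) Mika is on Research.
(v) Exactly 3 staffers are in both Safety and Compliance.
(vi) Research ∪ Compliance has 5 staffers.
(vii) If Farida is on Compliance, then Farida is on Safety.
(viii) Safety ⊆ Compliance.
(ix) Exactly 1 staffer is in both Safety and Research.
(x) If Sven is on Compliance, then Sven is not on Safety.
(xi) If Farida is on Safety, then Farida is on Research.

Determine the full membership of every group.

Safety = {Ada, Farida, Lior}; Research = {Farida, Mika}; Compliance = {Ada, Farida, Lior, Mika, Sven}

From (iv): Mika ∈ Research.
(ii): only 5 candidates remain for Compliance, so all are in.
(vii): Farida ∈ Safety.
(x): Sven ∉ Safety.
(xi): Farida ∈ Research.
(i): Research already has 2, so the rest are out.
Suppose Lior ∉ Safety: no assignment then satisfies all the clues, so Lior ∈ Safety.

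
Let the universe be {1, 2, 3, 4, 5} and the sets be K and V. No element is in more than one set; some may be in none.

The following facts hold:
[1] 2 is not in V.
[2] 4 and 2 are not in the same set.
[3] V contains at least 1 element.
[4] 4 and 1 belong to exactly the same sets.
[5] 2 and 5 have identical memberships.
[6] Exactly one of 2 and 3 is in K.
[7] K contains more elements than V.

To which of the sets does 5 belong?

From (1): 2 ∉ V.
(5): 5 matches 2: 5 ∉ V.
Suppose 5 ∉ K: no assignment then satisfies all the clues, so 5 ∈ K.

5: K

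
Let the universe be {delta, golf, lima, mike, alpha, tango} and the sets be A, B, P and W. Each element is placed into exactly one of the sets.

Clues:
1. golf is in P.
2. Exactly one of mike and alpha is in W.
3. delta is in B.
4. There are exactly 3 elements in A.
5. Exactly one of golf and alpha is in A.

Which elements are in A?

A = {alpha, lima, tango}

From (1): golf ∈ P.
From (3): delta ∈ B.
(5) (exactly one): alpha ∈ A.
(2) (exactly one): mike ∈ W.
(4): only 3 candidates remain for A, so all are in.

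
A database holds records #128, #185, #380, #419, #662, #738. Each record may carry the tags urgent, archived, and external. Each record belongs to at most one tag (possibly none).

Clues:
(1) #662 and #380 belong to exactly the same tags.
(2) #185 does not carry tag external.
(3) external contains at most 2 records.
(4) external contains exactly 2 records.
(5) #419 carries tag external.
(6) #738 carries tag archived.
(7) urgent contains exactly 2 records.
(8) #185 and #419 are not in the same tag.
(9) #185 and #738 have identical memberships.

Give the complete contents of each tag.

urgent = {#380, #662}; archived = {#185, #738}; external = {#128, #419}

From (2): #185 ∉ external.
From (5): #419 ∈ external.
From (6): #738 ∈ archived.
(9): #185 matches #738: #185 ∉ urgent.
(9): #185 matches #738: #185 ∈ archived.
Suppose #128 ∈ urgent: no assignment then satisfies all the clues, so #128 ∉ urgent.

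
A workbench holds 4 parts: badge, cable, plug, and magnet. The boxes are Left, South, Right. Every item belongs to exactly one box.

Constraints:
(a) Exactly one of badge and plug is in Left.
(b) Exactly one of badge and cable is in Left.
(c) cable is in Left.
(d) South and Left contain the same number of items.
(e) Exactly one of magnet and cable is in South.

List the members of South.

South = {badge, magnet}

From (c): cable ∈ Left.
(b) (exactly one): badge ∉ Left.
(e) (exactly one): magnet ∈ South.
(a) (exactly one): plug ∈ Left.
Suppose badge ∉ South: no assignment then satisfies all the clues, so badge ∈ South.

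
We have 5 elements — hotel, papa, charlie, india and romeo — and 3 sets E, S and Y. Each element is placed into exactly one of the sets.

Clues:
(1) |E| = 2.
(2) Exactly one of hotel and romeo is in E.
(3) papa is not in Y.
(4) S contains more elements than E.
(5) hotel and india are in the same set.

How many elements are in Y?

0

From (3): papa ∉ Y.
Suppose hotel ∈ Y: no assignment then satisfies all the clues, so hotel ∉ Y.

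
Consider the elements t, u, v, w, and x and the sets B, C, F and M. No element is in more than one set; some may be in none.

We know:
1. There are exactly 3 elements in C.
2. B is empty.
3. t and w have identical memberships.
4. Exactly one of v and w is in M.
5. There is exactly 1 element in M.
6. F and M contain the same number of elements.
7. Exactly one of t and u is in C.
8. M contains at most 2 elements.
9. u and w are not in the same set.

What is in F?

F = {u}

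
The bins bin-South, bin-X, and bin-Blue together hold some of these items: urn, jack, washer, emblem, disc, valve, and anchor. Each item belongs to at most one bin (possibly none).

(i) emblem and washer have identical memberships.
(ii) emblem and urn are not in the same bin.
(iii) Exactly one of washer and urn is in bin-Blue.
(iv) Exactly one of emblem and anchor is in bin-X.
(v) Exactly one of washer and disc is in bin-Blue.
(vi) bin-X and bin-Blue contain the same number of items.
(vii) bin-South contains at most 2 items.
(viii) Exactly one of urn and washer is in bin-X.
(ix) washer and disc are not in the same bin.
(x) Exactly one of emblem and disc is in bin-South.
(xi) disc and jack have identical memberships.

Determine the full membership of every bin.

bin-South = {disc, jack}; bin-X = {anchor, urn}; bin-Blue = {emblem, washer}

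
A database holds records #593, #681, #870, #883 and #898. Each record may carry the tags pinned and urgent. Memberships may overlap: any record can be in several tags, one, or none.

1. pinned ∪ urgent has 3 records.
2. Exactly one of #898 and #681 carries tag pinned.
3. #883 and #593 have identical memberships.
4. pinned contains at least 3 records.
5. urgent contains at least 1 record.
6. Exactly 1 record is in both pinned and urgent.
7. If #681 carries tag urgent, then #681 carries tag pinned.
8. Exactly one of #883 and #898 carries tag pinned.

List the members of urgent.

urgent = {#681}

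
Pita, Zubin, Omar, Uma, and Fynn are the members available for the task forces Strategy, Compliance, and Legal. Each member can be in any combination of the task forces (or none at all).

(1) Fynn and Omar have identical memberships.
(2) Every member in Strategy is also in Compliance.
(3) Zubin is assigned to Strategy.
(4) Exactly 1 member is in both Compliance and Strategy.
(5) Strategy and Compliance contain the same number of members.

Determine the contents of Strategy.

Strategy = {Zubin}

From (3): Zubin ∈ Strategy.
(2) with Zubin ∈ Strategy: Zubin ∈ Compliance.
Suppose Pita ∈ Strategy: no assignment then satisfies all the clues, so Pita ∉ Strategy.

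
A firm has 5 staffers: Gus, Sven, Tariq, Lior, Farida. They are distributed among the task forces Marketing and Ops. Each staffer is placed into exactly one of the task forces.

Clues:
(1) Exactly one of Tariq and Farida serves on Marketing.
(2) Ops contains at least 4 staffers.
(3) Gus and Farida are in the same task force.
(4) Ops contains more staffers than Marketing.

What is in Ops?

Ops = {Farida, Gus, Lior, Sven}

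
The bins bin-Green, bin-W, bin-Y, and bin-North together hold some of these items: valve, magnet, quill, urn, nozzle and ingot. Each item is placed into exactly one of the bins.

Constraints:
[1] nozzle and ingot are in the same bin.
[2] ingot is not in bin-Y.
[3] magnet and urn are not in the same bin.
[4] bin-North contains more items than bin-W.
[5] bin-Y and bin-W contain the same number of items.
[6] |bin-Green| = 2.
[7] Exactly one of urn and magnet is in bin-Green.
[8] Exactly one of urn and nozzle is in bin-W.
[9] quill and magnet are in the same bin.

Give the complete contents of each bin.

bin-Green = {magnet, quill}; bin-W = {urn}; bin-Y = {valve}; bin-North = {ingot, nozzle}

From (2): ingot ∉ bin-Y.
(1): nozzle matches ingot: nozzle ∉ bin-Y.
Suppose valve ∈ bin-Green: no assignment then satisfies all the clues, so valve ∉ bin-Green.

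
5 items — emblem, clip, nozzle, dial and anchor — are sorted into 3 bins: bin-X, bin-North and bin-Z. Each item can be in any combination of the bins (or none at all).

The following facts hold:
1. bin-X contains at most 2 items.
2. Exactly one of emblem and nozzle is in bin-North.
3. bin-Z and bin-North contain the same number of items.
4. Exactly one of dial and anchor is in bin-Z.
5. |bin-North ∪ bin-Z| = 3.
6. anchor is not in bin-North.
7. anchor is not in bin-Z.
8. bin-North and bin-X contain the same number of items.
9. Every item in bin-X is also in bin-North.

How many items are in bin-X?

2

From (6): anchor ∉ bin-North.
From (7): anchor ∉ bin-Z.
(4) (exactly one): dial ∈ bin-Z.
(9) contrapositive: anchor ∉ bin-X.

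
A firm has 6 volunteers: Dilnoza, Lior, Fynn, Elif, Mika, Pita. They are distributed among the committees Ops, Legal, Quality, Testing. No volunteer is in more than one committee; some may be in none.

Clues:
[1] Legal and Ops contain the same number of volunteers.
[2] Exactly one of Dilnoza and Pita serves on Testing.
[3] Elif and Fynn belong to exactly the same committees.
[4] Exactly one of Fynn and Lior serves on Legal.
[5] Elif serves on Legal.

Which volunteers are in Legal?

Legal = {Elif, Fynn}

From (5): Elif ∈ Legal.
(3): Fynn matches Elif: Fynn ∉ Ops.
(3): Fynn matches Elif: Fynn ∈ Legal.
(4) (exactly one): Lior ∉ Legal.
Suppose Dilnoza ∈ Legal: no assignment then satisfies all the clues, so Dilnoza ∉ Legal.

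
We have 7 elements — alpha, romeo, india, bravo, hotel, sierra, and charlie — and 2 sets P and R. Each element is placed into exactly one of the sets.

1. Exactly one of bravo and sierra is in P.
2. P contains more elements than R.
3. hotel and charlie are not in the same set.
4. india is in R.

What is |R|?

3

From (4): india ∈ R.
Suppose alpha ∉ P: no assignment then satisfies all the clues, so alpha ∈ P.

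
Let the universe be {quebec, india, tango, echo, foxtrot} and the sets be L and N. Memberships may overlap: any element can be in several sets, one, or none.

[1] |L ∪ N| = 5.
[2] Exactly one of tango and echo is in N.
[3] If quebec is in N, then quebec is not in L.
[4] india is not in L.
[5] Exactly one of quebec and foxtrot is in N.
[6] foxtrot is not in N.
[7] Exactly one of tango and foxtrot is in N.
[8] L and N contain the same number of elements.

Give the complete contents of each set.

L = {echo, foxtrot, tango}; N = {india, quebec, tango}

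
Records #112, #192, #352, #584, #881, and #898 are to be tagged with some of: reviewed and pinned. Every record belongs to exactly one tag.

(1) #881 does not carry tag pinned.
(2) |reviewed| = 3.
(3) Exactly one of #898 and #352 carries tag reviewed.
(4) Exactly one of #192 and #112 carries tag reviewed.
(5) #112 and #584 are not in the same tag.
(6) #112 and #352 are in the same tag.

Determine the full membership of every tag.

reviewed = {#112, #352, #881}; pinned = {#192, #584, #898}

From (1): #881 ∉ pinned.
Only one tag left: #881 ∈ reviewed.
Suppose #112 ∉ reviewed: no assignment then satisfies all the clues, so #112 ∈ reviewed.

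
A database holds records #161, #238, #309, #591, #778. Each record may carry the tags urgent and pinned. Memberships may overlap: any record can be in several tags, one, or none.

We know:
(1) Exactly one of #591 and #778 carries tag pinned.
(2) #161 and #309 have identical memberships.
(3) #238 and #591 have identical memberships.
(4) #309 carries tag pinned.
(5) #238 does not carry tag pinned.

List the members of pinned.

From (4): #309 ∈ pinned.
From (5): #238 ∉ pinned.
(2): #161 matches #309: #161 ∈ pinned.
(3): #591 matches #238: #591 ∉ pinned.
(1) (exactly one): #778 ∈ pinned.

pinned = {#161, #309, #778}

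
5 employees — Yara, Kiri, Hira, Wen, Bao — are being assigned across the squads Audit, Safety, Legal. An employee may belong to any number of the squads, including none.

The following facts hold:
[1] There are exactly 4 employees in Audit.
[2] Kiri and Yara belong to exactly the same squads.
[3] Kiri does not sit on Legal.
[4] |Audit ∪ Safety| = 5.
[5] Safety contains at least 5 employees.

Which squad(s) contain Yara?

From (3): Kiri ∉ Legal.
(2): Yara matches Kiri: Yara ∉ Legal.
(5): only 5 candidates remain for Safety, so all are in.
Suppose Yara ∉ Audit: no assignment then satisfies all the clues, so Yara ∈ Audit.

Yara: Audit, Safety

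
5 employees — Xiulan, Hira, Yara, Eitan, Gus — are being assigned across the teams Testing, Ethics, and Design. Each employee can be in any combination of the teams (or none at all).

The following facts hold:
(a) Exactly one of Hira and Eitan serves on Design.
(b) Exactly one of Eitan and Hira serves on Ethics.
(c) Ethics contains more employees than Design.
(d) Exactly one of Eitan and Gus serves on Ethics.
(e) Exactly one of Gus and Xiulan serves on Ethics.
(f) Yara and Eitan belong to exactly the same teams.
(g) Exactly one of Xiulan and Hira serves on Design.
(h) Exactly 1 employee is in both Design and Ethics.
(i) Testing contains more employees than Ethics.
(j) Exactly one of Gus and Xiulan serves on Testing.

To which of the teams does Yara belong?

Yara: Testing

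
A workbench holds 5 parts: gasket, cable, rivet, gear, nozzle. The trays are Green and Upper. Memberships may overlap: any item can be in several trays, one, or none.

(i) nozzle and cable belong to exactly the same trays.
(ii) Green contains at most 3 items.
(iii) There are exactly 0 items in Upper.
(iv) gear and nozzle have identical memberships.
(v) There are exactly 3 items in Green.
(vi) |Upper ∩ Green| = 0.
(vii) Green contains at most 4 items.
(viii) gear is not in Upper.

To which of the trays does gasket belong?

gasket: none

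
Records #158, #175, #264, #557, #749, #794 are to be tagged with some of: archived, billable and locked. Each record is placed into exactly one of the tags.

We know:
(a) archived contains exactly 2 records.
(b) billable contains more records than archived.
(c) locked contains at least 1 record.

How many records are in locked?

1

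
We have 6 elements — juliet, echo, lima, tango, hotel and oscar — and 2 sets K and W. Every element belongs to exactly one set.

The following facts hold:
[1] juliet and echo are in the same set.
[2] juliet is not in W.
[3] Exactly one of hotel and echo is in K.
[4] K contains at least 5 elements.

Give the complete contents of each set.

From (2): juliet ∉ W.
(1): echo matches juliet: echo ∉ W.
Only one set left: juliet ∈ K.
Only one set left: echo ∈ K.
(3) (exactly one): hotel ∉ K.
(4): only 5 candidates remain for K, so all are in.
Only one set left: hotel ∈ W.

K = {echo, juliet, lima, oscar, tango}; W = {hotel}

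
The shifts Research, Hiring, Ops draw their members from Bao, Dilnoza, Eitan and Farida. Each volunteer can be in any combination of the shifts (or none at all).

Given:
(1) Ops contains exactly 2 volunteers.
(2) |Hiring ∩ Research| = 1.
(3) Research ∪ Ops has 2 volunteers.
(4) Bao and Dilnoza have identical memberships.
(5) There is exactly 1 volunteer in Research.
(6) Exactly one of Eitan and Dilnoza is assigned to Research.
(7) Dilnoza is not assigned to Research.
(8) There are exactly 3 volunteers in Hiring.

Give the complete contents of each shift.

Research = {Eitan}; Hiring = {Bao, Dilnoza, Eitan}; Ops = {Eitan, Farida}

From (7): Dilnoza ∉ Research.
(4): Bao matches Dilnoza: Bao ∉ Research.
(6) (exactly one): Eitan ∈ Research.
(5): Research already has 1, so the rest are out.
Suppose Bao ∉ Hiring: no assignment then satisfies all the clues, so Bao ∈ Hiring.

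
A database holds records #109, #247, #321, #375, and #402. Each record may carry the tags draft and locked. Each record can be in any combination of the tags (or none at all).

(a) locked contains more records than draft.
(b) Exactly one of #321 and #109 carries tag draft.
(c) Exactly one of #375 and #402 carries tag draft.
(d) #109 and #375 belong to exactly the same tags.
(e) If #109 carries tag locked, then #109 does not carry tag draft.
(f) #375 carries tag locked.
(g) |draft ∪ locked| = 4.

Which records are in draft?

draft = {#321, #402}

From (f): #375 ∈ locked.
(d): #109 matches #375: #109 ∈ locked.
(e): #109 ∉ draft.
(b) (exactly one): #321 ∈ draft.
(d): #375 matches #109: #375 ∉ draft.
(c) (exactly one): #402 ∈ draft.
Suppose #247 ∈ draft: no assignment then satisfies all the clues, so #247 ∉ draft.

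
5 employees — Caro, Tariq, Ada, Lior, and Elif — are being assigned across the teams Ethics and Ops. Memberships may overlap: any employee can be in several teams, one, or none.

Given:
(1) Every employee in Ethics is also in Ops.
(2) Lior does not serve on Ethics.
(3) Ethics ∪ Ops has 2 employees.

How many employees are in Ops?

2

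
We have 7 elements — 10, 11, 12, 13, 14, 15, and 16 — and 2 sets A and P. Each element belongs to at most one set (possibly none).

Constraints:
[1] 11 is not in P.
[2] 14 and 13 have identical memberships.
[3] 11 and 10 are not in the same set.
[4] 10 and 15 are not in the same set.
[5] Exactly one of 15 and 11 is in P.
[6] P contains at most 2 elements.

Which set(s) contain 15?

15: P

From (1): 11 ∉ P.
(5) (exactly one): 15 ∈ P.
(4): 10 ∉ P.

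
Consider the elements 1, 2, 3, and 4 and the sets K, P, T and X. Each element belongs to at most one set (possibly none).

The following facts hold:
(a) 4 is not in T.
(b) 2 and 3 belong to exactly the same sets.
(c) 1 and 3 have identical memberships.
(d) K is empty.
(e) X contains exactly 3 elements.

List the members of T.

T = {}

From (a): 4 ∉ T.
(d): K already has 0, so the rest are out.
Suppose 1 ∈ T: no assignment then satisfies all the clues, so 1 ∉ T.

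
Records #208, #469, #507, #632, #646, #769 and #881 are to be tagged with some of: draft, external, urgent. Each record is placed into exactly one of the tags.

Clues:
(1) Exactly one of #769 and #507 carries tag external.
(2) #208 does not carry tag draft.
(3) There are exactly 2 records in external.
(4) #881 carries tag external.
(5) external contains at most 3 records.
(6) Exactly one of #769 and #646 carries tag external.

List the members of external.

external = {#769, #881}

From (2): #208 ∉ draft.
From (4): #881 ∈ external.
Suppose #208 ∈ external: no assignment then satisfies all the clues, so #208 ∉ external.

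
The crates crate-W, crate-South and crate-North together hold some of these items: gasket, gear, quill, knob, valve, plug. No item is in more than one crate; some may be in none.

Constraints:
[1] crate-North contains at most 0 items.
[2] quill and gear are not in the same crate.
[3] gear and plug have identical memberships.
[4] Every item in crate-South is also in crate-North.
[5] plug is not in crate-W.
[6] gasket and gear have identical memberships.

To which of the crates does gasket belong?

gasket: none

From (5): plug ∉ crate-W.
(1): crate-North already has 0, so the rest are out.
(3): gear matches plug: gear ∉ crate-W.
(4) contrapositive: gasket ∉ crate-South.
(4) contrapositive: gear ∉ crate-South.
(4) contrapositive: quill ∉ crate-South.
(4) contrapositive: knob ∉ crate-South.
(4) contrapositive: valve ∉ crate-South.
(4) contrapositive: plug ∉ crate-South.
(6): gasket matches gear: gasket ∉ crate-W.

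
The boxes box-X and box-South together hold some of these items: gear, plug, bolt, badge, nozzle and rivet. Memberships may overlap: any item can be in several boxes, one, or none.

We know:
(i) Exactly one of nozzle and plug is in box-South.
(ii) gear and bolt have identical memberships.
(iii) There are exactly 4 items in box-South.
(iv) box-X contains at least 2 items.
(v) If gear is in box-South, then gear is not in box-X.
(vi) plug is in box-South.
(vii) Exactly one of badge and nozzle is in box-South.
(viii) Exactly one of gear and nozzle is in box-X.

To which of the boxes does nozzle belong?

nozzle: box-X

From (vi): plug ∈ box-South.
(i) (exactly one): nozzle ∉ box-South.
(vii) (exactly one): badge ∈ box-South.
Suppose nozzle ∉ box-X: no assignment then satisfies all the clues, so nozzle ∈ box-X.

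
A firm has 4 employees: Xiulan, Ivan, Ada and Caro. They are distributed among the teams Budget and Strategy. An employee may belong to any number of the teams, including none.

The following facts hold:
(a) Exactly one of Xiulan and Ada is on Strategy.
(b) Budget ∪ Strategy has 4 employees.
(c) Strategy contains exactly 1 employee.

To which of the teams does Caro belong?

Caro: Budget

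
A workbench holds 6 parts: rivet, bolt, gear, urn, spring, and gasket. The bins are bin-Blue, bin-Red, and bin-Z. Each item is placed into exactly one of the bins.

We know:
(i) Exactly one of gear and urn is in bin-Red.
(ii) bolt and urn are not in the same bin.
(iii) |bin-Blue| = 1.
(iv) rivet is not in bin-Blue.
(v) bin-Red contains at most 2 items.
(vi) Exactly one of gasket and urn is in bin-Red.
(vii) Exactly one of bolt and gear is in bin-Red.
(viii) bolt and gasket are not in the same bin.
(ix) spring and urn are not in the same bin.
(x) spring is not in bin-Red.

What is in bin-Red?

bin-Red = {gasket, gear}

From (iv): rivet ∉ bin-Blue.
From (x): spring ∉ bin-Red.
Suppose rivet ∈ bin-Red: no assignment then satisfies all the clues, so rivet ∉ bin-Red.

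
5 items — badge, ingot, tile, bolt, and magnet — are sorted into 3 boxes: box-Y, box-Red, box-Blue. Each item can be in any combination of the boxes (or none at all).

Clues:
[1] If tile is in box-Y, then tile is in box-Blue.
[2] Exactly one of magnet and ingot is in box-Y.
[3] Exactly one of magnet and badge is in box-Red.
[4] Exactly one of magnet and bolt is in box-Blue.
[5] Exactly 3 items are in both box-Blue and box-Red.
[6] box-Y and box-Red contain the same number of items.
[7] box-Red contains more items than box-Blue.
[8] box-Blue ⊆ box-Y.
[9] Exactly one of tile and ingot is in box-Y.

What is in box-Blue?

box-Blue = {badge, bolt, tile}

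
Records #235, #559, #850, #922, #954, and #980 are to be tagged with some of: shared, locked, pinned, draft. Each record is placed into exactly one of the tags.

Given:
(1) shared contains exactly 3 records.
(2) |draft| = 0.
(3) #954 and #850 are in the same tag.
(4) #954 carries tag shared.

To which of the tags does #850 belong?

From (4): #954 ∈ shared.
(2): draft already has 0, so the rest are out.
(3): #850 matches #954: #850 ∈ shared.

#850: shared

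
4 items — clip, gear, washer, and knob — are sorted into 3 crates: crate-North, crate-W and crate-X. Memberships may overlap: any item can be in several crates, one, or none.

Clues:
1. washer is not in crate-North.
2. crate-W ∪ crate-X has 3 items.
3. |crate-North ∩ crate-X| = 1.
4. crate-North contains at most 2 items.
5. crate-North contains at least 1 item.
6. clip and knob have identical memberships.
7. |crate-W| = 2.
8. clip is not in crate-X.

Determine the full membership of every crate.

From (1): washer ∉ crate-North.
From (8): clip ∉ crate-X.
(6): knob matches clip: knob ∉ crate-X.
Suppose clip ∈ crate-North: no assignment then satisfies all the clues, so clip ∉ crate-North.

crate-North = {gear}; crate-W = {clip, knob}; crate-X = {gear}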